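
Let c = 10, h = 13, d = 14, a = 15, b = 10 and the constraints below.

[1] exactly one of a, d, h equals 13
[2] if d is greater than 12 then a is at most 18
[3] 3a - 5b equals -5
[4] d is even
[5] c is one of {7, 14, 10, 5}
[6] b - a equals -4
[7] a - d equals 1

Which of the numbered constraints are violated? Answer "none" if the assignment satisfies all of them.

[1] a=15, d=14, h=13; 1 of them equals 13  ✔
[2] d = 14 > 12, so we need a ≤ 18; a = 15 ≤ 18  ✔
[3] 3a - 5b = 3(15) - 5(10) = -5  ✔
[4] d = 14 is even  ✔
[5] c = 10 is in {7, 14, 10, 5}  ✔
[6] b - a = 10 - 15 = -5, not -4  ✘
[7] a - d = 15 - 14 = 1  ✔

Violated: 6.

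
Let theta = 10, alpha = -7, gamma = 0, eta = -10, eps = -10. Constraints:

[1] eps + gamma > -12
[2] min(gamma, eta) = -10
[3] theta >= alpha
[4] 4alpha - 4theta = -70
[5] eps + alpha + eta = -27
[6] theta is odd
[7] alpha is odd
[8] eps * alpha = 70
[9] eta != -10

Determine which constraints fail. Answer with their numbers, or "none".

Constraints 4, 6, and 9 are violated.

[1] eps + gamma = -10 + 0 = -10; -10 > -12 — satisfied.
[2] min(0, -10) = -10 — satisfied.
[3] theta = 10, alpha = -7; 10 ≥ -7 — satisfied.
[4] 4alpha - 4theta = 4(-7) - 4(10) = -68, not -70 — violated.
[5] eps + alpha + eta = -10 + (-7) + (-10) = -27 — satisfied.
[6] theta = 10 is even — violated.
[7] alpha = -7 is odd — satisfied.
[8] eps * alpha = -10 * (-7) = 70 — satisfied.
[9] eta = -10, but -10 is required to differ — violated.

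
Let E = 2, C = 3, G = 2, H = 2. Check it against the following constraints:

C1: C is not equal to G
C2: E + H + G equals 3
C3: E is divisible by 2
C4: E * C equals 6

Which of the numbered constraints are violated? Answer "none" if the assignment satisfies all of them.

Constraint 2 is violated.

C1: C = 3, G = 2; distinct  true
C2: E + H + G = 2 + 2 + 2 = 6, not 3  false
C3: 2 / 2 = 1, so 2 divides 2  true
C4: E * C = 2 * 3 = 6  true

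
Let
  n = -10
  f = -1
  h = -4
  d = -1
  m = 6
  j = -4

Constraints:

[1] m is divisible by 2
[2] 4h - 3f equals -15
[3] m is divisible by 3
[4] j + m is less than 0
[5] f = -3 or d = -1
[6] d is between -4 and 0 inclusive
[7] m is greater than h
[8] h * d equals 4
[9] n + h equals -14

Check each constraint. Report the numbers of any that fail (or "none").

Constraints 2, 4 are violated.

[1] 6 / 2 = 3, so 2 divides 6  true
[2] 4h - 3f = 4(-4) - 3(-1) = -13, not -15  false
[3] 6 / 3 = 2, so 3 divides 6  true
[4] j + m = -4 + 6 = 2; 2 ≥ 0, bound 0 not met  false
[5] f = -1 ≠ -3, but d = -1 = -1 (second disjunct)  true
[6] d = -1 lies in [-4, 0]  true
[7] m = 6, h = -4; 6 > -4  true
[8] h * d = -4 * (-1) = 4  true
[9] n + h = -10 + (-4) = -14  true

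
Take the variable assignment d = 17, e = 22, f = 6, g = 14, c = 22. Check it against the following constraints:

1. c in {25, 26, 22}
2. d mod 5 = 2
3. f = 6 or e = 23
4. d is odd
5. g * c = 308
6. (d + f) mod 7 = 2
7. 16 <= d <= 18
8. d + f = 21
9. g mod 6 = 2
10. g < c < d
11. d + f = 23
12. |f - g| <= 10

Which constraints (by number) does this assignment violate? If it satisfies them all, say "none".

1. c = 22 is in {25, 26, 22}  yes
2. 17 mod 5 = 2  yes
3. f = 6 = 6 (first disjunct)  yes
4. d = 17 is odd  yes
5. g * c = 14 * 22 = 308  yes
6. d + f = 23; 23 mod 7 = 2  yes
7. d = 17 lies in [16, 18]  yes
8. d + f = 17 + 6 = 23, not 21  no
9. 14 mod 6 = 2  yes
10. values 14, 22, 17; c = 22 is not < d = 17  no
11. d + f = 17 + 6 = 23  yes
12. |6 - 14| = 8; 8 ≤ 10  yes

Constraints 8 and 10 do not hold.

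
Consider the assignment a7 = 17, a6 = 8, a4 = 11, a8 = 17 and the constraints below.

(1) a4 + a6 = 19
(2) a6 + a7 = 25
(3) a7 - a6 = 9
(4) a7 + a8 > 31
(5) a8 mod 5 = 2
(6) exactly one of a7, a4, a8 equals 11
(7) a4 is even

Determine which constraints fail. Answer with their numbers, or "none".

Constraint 7 does not hold.

(1) a4 + a6 = 11 + 8 = 19  ✓
(2) a6 + a7 = 8 + 17 = 25  ✓
(3) a7 - a6 = 17 - 8 = 9  ✓
(4) a7 + a8 = 17 + 17 = 34; 34 > 31  ✓
(5) 17 mod 5 = 2  ✓
(6) a7=17, a4=11, a8=17; 1 of them equals 11  ✓
(7) a4 = 11 is odd  ✗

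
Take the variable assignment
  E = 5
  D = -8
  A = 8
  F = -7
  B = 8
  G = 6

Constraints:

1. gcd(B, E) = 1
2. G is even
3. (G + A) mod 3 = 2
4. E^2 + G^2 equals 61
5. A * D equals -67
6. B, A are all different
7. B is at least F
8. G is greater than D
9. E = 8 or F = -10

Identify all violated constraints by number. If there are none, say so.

Constraints 5, 6, and 9 do not hold.

1. gcd(8, 5) = 1  yes
2. G = 6 is even  yes
3. G + A = 14; 14 mod 3 = 2  yes
4. E^2 + G^2 = 5^2 + 6^2 = 25 + 36 = 61  yes
5. A * D = 8 * (-8) = -64, not -67  no
6. B = A = 8, not all different  no
7. B = 8, F = -7; 8 ≥ -7  yes
8. G = 6, D = -8; 6 > -8  yes
9. E = 5 ≠ 8 and F = -7 ≠ -10; both disjuncts false  no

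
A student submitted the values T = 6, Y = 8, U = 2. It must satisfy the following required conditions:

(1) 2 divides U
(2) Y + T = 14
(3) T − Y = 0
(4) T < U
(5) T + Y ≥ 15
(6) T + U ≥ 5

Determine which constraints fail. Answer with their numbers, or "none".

Constraints 3, 4, and 5 do not hold.

(1) 2 / 2 = 1, so 2 divides 2 — satisfied.
(2) Y + T = 8 + 6 = 14 — satisfied.
(3) T − Y = 6 − 8 = -2, not 0 — violated.
(4) T = 6, U = 2; 6 ≥ 2 (want <) — violated.
(5) T + Y = 6 + 8 = 14; 14 < 15, bound 15 not met — violated.
(6) T + U = 6 + 2 = 8; 8 ≥ 5 — satisfied.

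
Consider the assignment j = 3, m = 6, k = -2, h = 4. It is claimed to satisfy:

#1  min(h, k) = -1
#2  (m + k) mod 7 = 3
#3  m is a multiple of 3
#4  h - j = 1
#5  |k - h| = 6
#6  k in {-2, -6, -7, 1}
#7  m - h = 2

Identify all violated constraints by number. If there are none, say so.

#1 min(4, -2) = -2, not -1 — fails.
#2 m + k = 4; 4 mod 7 = 4, not 3 — fails.
#3 6 / 3 = 2, so 3 divides 6 — holds.
#4 h - j = 4 - 3 = 1 — holds.
#5 |-2 - 4| = 6 — holds.
#6 k = -2 is in {-2, -6, -7, 1} — holds.
#7 m - h = 6 - 4 = 2 — holds.

Violated: 1, 2.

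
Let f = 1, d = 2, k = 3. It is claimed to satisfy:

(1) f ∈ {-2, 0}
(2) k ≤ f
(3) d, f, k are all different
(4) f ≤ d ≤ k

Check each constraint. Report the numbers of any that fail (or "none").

(1) f = 1 is not in {-2, 0}  false
(2) k = 3, f = 1; 3 > 1 (want ≤)  false
(3) values 2, 1, 3 are pairwise distinct  true
(4) values 1 ≤ 2 ≤ 3  true

Constraints 1, 2 are violated.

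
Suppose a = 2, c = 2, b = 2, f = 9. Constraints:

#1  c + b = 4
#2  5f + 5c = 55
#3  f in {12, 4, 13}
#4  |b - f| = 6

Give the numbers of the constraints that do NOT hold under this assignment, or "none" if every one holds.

Constraints 3 and 4 do not hold.

#1 c + b = 2 + 2 = 4  ✓
#2 5f + 5c = 5(9) + 5(2) = 55  ✓
#3 f = 9 is not in {12, 4, 13}  ✗
#4 |2 - 9| = 7, not 6  ✗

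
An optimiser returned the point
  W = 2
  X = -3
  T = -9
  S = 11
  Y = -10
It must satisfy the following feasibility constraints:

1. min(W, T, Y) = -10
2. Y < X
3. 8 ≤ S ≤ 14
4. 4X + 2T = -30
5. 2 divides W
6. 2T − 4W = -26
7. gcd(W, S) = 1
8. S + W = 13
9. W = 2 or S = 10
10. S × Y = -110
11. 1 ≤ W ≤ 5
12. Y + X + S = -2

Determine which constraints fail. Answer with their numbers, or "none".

Yes — all constraints hold.

1. min(2, -9, -10) = -10 — holds.
2. Y = -10, X = -3; -10 < -3 — holds.
3. S = 11 lies in [8, 14] — holds.
4. 4X + 2T = 4(-3) + 2(-9) = -30 — holds.
5. 2 / 2 = 1, so 2 divides 2 — holds.
6. 2T − 4W = 2(-9) − 4(2) = -26 — holds.
7. gcd(2, 11) = 1 — holds.
8. S + W = 11 + 2 = 13 — holds.
9. W = 2 = 2 (first disjunct) — holds.
10. S × Y = 11 × (-10) = -110 — holds.
11. W = 2 lies in [1, 5] — holds.
12. Y + X + S = -10 + (-3) + 11 = -2 — holds.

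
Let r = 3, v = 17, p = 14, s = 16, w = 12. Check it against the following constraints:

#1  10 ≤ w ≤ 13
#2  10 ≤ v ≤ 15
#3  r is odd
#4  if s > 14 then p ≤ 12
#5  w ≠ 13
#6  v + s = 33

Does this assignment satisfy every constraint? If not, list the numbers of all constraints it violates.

#1 w = 12 lies in [10, 13] — satisfied.
#2 v = 17 is outside [10, 15] — violated.
#3 r = 3 is odd — satisfied.
#4 s = 16 > 14, so we need p ≤ 12; but p = 14 > 12 — violated.
#5 w = 12, and 12 ≠ 13 — satisfied.
#6 v + s = 17 + 16 = 33 — satisfied.

No — constraints 2 and 4 are not satisfied.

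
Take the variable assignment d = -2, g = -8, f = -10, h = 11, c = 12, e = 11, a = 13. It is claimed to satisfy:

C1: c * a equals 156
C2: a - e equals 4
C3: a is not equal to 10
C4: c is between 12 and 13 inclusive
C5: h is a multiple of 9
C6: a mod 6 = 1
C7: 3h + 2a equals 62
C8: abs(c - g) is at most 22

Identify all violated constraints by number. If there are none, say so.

C1: c * a = 12 * 13 = 156 — OK.
C2: a - e = 13 - 11 = 2, not 4 — violated.
C3: a = 13, and 13 ≠ 10 — OK.
C4: c = 12 lies in [12, 13] — OK.
C5: 11 = 9*1 + 2, so 9 does not divide 11 — violated.
C6: 13 mod 6 = 1 — OK.
C7: 3h + 2a = 3(11) + 2(13) = 59, not 62 — violated.
C8: abs(12 - (-8)) = 20; 20 ≤ 22 — OK.

Constraints 2, 5, and 7 do not hold.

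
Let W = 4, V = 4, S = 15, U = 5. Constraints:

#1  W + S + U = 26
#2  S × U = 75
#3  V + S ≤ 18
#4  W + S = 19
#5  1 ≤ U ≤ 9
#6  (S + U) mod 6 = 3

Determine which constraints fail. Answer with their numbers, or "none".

Constraints 1, 3, 6 are violated.

#1 W + S + U = 4 + 15 + 5 = 24, not 26 — does not hold.
#2 S × U = 15 × 5 = 75 — holds.
#3 V + S = 4 + 15 = 19; 19 > 18, bound 18 not met — does not hold.
#4 W + S = 4 + 15 = 19 — holds.
#5 U = 5 lies in [1, 9] — holds.
#6 S + U = 20; 20 mod 6 = 2, not 3 — does not hold.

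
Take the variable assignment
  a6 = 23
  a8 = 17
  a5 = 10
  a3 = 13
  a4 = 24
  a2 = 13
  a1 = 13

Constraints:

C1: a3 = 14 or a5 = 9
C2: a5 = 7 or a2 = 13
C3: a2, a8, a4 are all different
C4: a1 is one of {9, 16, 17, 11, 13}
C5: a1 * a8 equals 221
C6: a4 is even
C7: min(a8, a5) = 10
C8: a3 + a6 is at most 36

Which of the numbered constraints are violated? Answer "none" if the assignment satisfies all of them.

The assignment fails constraint 1.

C1: a3 = 13 ≠ 14 and a5 = 10 ≠ 9; both disjuncts false  no
C2: a5 = 10 ≠ 7, but a2 = 13 = 13 (second disjunct)  yes
C3: values 13, 17, 24 are pairwise distinct  yes
C4: a1 = 13 is in {9, 16, 17, 11, 13}  yes
C5: a1 * a8 = 13 * 17 = 221  yes
C6: a4 = 24 is even  yes
C7: min(17, 10) = 10  yes
C8: a3 + a6 = 13 + 23 = 36; 36 ≤ 36  yes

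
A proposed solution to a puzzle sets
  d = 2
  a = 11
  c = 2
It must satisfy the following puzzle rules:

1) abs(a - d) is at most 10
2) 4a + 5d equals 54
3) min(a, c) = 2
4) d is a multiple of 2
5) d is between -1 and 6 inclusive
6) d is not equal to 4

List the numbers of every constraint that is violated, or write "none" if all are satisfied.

1) abs(11 - 2) = 9; 9 ≤ 10 — holds.
2) 4a + 5d = 4(11) + 5(2) = 54 — holds.
3) min(11, 2) = 2 — holds.
4) 2 / 2 = 1, so 2 divides 2 — holds.
5) d = 2 lies in [-1, 6] — holds.
6) d = 2, and 2 ≠ 4 — holds.

Yes — all constraints hold.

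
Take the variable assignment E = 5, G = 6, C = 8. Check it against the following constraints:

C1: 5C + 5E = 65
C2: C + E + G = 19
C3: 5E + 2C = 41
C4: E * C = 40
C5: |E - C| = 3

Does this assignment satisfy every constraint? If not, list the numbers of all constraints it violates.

The assignment satisfies every constraint.

C1: 5C + 5E = 5(8) + 5(5) = 65 — satisfied.
C2: C + E + G = 8 + 5 + 6 = 19 — satisfied.
C3: 5E + 2C = 5(5) + 2(8) = 41 — satisfied.
C4: E * C = 5 * 8 = 40 — satisfied.
C5: |5 - 8| = 3 — satisfied.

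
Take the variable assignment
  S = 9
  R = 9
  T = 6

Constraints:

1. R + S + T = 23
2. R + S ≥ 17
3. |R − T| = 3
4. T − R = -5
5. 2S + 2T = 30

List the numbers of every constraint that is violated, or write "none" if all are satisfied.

No — constraints 1 and 4 are not satisfied.

1. R + S + T = 9 + 9 + 6 = 24, not 23  ✘
2. R + S = 9 + 9 = 18; 18 ≥ 17  ✔
3. |9 − 6| = 3  ✔
4. T − R = 6 − 9 = -3, not -5  ✘
5. 2S + 2T = 2(9) + 2(6) = 30  ✔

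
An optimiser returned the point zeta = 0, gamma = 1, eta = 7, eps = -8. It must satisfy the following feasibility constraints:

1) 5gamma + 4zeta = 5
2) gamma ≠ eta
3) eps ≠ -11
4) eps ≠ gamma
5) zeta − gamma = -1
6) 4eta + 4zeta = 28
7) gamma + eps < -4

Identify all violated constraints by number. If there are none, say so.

No violations.

1) 5gamma + 4zeta = 5(1) + 4(0) = 5 — holds.
2) gamma = 1, eta = 7; distinct — holds.
3) eps = -8, and -8 ≠ -11 — holds.
4) eps = -8, gamma = 1; distinct — holds.
5) zeta − gamma = 0 − 1 = -1 — holds.
6) 4eta + 4zeta = 4(7) + 4(0) = 28 — holds.
7) gamma + eps = 1 + (-8) = -7; -7 < -4 — holds.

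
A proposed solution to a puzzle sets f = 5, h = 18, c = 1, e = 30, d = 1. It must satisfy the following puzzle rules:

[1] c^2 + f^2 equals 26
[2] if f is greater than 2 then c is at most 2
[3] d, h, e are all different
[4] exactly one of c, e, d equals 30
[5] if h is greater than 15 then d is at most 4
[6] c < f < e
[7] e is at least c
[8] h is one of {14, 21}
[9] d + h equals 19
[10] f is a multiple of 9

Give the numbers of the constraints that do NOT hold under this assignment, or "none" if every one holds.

[1] c^2 + f^2 = 1^2 + 5^2 = 1 + 25 = 26 — satisfied.
[2] f = 5 > 2, so we need c ≤ 2; c = 1 ≤ 2 — satisfied.
[3] values 1, 18, 30 are pairwise distinct — satisfied.
[4] c=1, e=30, d=1; 1 of them equals 30 — satisfied.
[5] h = 18 > 15, so we need d ≤ 4; d = 1 ≤ 4 — satisfied.
[6] values 1 < 5 < 30 — satisfied.
[7] e = 30, c = 1; 30 ≥ 1 — satisfied.
[8] h = 18 is not in {14, 21} — violated.
[9] d + h = 1 + 18 = 19 — satisfied.
[10] 5 = 9*0 + 5, so 9 does not divide 5 — violated.

Violated: 8, 10.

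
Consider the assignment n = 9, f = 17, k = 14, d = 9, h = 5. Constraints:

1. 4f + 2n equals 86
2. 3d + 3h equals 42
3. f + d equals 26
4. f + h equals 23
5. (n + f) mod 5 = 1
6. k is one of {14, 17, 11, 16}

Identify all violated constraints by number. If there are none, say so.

The assignment fails constraint 4.

1. 4f + 2n = 4(17) + 2(9) = 86  true
2. 3d + 3h = 3(9) + 3(5) = 42  true
3. f + d = 17 + 9 = 26  true
4. f + h = 17 + 5 = 22, not 23  false
5. n + f = 26; 26 mod 5 = 1  true
6. k = 14 is in {14, 17, 11, 16}  true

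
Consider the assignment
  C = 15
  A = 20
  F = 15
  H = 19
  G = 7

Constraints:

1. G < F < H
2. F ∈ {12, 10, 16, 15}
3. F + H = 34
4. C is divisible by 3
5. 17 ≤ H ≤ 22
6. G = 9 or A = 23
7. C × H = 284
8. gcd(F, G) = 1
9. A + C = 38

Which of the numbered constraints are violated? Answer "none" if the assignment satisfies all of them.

1. values 7 < 15 < 19 — OK.
2. F = 15 is in {12, 10, 16, 15} — OK.
3. F + H = 15 + 19 = 34 — OK.
4. 15 / 3 = 5, so 3 divides 15 — OK.
5. H = 19 lies in [17, 22] — OK.
6. G = 7 ≠ 9 and A = 20 ≠ 23; both disjuncts false — violated.
7. C × H = 15 × 19 = 285, not 284 — violated.
8. gcd(15, 7) = 1 — OK.
9. A + C = 20 + 15 = 35, not 38 — violated.

Constraints 6, 7, and 9 do not hold.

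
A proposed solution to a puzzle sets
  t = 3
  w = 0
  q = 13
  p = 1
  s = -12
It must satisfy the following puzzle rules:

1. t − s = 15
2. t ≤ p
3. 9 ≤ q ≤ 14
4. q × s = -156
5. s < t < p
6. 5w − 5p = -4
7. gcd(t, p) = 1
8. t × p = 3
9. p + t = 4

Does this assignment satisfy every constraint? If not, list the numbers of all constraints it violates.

1. t − s = 3 − (-12) = 15  holds
2. t = 3, p = 1; 3 > 1 (want ≤)  fails
3. q = 13 lies in [9, 14]  holds
4. q × s = 13 × (-12) = -156  holds
5. values -12, 3, 1; t = 3 is not < p = 1  fails
6. 5w − 5p = 5(0) − 5(1) = -5, not -4  fails
7. gcd(3, 1) = 1  holds
8. t × p = 3 × 1 = 3  holds
9. p + t = 1 + 3 = 4  holds

Constraints 2, 5, and 6 are violated.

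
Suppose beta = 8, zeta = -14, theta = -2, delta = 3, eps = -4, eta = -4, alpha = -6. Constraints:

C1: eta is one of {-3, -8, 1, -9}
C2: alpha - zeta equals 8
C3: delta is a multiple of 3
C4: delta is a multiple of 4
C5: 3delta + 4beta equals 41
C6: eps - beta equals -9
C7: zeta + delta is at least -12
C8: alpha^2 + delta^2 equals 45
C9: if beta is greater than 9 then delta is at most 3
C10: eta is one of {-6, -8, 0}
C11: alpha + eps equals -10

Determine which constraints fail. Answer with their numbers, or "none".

C1: eta = -4 is not in {-3, -8, 1, -9} — does not hold.
C2: alpha - zeta = -6 - (-14) = 8 — holds.
C3: 3 / 3 = 1, so 3 divides 3 — holds.
C4: 3 = 4*0 + 3, so 4 does not divide 3 — does not hold.
C5: 3delta + 4beta = 3(3) + 4(8) = 41 — holds.
C6: eps - beta = -4 - 8 = -12, not -9 — does not hold.
C7: zeta + delta = -14 + 3 = -11; -11 ≥ -12 — holds.
C8: alpha^2 + delta^2 = (-6)^2 + 3^2 = 36 + 9 = 45 — holds.
C9: beta = 8, not > 9; antecedent false, conditional vacuously true — holds.
C10: eta = -4 is not in {-6, -8, 0} — does not hold.
C11: alpha + eps = -6 + (-4) = -10 — holds.

Constraints 1, 4, 6, and 10 do not hold.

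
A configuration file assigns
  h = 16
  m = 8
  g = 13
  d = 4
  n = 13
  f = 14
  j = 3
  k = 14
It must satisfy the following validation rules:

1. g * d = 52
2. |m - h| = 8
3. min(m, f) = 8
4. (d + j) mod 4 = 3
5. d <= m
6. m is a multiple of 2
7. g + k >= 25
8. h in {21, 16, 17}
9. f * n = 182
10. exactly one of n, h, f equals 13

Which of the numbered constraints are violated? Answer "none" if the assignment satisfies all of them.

1. g * d = 13 * 4 = 52 — holds.
2. |8 - 16| = 8 — holds.
3. min(8, 14) = 8 — holds.
4. d + j = 7; 7 mod 4 = 3 — holds.
5. d = 4, m = 8; 4 ≤ 8 — holds.
6. 8 / 2 = 4, so 2 divides 8 — holds.
7. g + k = 13 + 14 = 27; 27 ≥ 25 — holds.
8. h = 16 is in {21, 16, 17} — holds.
9. f * n = 14 * 13 = 182 — holds.
10. n=13, h=16, f=14; 1 of them equals 13 — holds.

All constraints are satisfied.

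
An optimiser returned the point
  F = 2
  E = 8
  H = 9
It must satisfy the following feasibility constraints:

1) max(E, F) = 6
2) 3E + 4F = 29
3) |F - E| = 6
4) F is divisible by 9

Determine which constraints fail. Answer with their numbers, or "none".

1) max(8, 2) = 8, not 6  FAIL
2) 3E + 4F = 3(8) + 4(2) = 32, not 29  FAIL
3) |2 - 8| = 6  OK
4) 2 = 9*0 + 2, so 9 does not divide 2  FAIL

Constraints 1, 2, and 4 do not hold.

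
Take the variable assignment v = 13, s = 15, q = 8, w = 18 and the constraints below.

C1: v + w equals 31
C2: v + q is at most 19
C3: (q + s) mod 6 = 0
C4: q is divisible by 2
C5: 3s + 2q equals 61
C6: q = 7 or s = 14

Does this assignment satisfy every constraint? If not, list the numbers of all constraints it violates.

C1: v + w = 13 + 18 = 31  holds
C2: v + q = 13 + 8 = 21; 21 > 19, bound 19 not met  fails
C3: q + s = 23; 23 mod 6 = 5, not 0  fails
C4: 8 / 2 = 4, so 2 divides 8  holds
C5: 3s + 2q = 3(15) + 2(8) = 61  holds
C6: q = 8 ≠ 7 and s = 15 ≠ 14; both disjuncts false  fails

No — constraints 2, 3, 6 are not satisfied.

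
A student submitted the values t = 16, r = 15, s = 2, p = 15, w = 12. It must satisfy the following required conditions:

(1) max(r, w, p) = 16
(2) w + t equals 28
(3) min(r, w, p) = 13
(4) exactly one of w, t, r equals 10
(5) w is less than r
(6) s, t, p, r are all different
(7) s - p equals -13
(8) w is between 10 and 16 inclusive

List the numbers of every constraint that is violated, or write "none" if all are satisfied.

(1) max(15, 12, 15) = 15, not 16 — violated.
(2) w + t = 12 + 16 = 28 — satisfied.
(3) min(15, 12, 15) = 12, not 13 — violated.
(4) w=12, t=16, r=15; 0 of them equal 10, not exactly one — violated.
(5) w = 12, r = 15; 12 < 15 — satisfied.
(6) p = r = 15, not all different — violated.
(7) s - p = 2 - 15 = -13 — satisfied.
(8) w = 12 lies in [10, 16] — satisfied.

Constraints 1, 3, 4, 6 do not hold.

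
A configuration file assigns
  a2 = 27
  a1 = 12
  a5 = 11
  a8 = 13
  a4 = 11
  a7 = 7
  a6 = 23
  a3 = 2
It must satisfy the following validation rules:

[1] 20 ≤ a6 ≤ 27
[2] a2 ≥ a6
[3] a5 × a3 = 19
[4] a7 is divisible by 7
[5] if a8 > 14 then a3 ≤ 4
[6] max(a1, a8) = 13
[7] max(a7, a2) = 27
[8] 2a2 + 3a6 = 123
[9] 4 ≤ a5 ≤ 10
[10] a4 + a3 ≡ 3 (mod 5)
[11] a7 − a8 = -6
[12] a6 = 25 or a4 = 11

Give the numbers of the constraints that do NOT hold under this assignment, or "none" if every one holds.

No — constraints 3 and 9 are not satisfied.

[1] a6 = 23 lies in [20, 27]  yes
[2] a2 = 27, a6 = 23; 27 ≥ 23  yes
[3] a5 × a3 = 11 × 2 = 22, not 19  no
[4] 7 / 7 = 1, so 7 divides 7  yes
[5] a8 = 13, not > 14; antecedent false, conditional vacuously true  yes
[6] max(12, 13) = 13  yes
[7] max(7, 27) = 27  yes
[8] 2a2 + 3a6 = 2(27) + 3(23) = 123  yes
[9] a5 = 11 is outside [4, 10]  no
[10] a4 + a3 = 13; 13 mod 5 = 3  yes
[11] a7 − a8 = 7 − 13 = -6  yes
[12] a6 = 23 ≠ 25, but a4 = 11 = 11 (second disjunct)  yes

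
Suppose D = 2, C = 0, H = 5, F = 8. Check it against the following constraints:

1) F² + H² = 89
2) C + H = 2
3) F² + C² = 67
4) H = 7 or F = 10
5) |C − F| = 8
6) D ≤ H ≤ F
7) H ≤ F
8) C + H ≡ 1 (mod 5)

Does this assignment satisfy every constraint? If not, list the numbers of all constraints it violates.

The assignment fails constraints 2, 3, 4, and 8.

1) F² + H² = 8² + 5² = 64 + 25 = 89  true
2) C + H = 0 + 5 = 5, not 2  false
3) F² + C² = 8² + 0² = 64 + 0 = 64, not 67  false
4) H = 5 ≠ 7 and F = 8 ≠ 10; both disjuncts false  false
5) |0 − 8| = 8  true
6) values 2 ≤ 5 ≤ 8  true
7) H = 5, F = 8; 5 ≤ 8  true
8) C + H = 5; 5 mod 5 = 0, not 1  false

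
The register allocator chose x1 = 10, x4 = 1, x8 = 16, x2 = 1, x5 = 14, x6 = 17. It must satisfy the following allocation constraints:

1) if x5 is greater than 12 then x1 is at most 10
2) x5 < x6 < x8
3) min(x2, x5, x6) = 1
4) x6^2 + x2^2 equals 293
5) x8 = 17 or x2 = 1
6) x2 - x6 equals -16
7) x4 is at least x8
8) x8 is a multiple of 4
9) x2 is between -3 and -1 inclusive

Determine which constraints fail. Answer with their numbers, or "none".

1) x5 = 14 > 12, so we need x1 ≤ 10; x1 = 10 ≤ 10 — holds.
2) values 14, 17, 16; x6 = 17 is not < x8 = 16 — does not hold.
3) min(1, 14, 17) = 1 — holds.
4) x6^2 + x2^2 = 17^2 + 1^2 = 289 + 1 = 290, not 293 — does not hold.
5) x8 = 16 ≠ 17, but x2 = 1 = 1 (second disjunct) — holds.
6) x2 - x6 = 1 - 17 = -16 — holds.
7) x4 = 1, x8 = 16; 1 < 16 (want ≥) — does not hold.
8) 16 / 4 = 4, so 4 divides 16 — holds.
9) x2 = 1 is outside [-3, -1] — does not hold.

The assignment fails constraints 2, 4, 7, and 9.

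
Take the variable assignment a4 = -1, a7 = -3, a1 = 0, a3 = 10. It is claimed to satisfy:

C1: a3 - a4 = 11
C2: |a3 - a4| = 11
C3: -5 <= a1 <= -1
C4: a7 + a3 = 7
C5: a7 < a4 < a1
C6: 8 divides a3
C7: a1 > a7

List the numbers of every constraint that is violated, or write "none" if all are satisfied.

C1: a3 - a4 = 10 - (-1) = 11 — holds.
C2: |10 - (-1)| = 11 — holds.
C3: a1 = 0 is outside [-5, -1] — fails.
C4: a7 + a3 = -3 + 10 = 7 — holds.
C5: values -3 < -1 < 0 — holds.
C6: 10 = 8*1 + 2, so 8 does not divide 10 — fails.
C7: a1 = 0, a7 = -3; 0 > -3 — holds.

Constraints 3 and 6 are violated.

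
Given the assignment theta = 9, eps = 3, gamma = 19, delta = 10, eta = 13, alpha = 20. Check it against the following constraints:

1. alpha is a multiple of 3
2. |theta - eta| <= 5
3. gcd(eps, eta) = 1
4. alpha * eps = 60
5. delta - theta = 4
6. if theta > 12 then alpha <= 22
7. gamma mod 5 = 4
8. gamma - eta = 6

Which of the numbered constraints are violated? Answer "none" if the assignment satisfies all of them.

The assignment fails constraints 1 and 5.

1. 20 = 3*6 + 2, so 3 does not divide 20 — violated.
2. |9 - 13| = 4; 4 ≤ 5 — OK.
3. gcd(3, 13) = 1 — OK.
4. alpha * eps = 20 * 3 = 60 — OK.
5. delta - theta = 10 - 9 = 1, not 4 — violated.
6. theta = 9, not > 12; antecedent false, conditional vacuously true — OK.
7. 19 mod 5 = 4 — OK.
8. gamma - eta = 19 - 13 = 6 — OK.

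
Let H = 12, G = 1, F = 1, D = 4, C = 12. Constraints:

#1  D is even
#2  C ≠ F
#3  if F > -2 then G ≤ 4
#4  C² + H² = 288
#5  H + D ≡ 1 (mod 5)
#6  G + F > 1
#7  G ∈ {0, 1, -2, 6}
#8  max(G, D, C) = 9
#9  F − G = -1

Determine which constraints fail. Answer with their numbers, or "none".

#1 D = 4 is even  ✔
#2 C = 12, F = 1; distinct  ✔
#3 F = 1 > -2, so we need G ≤ 4; G = 1 ≤ 4  ✔
#4 C² + H² = 12² + 12² = 144 + 144 = 288  ✔
#5 H + D = 16; 16 mod 5 = 1  ✔
#6 G + F = 1 + 1 = 2; 2 > 1  ✔
#7 G = 1 is in {0, 1, -2, 6}  ✔
#8 max(1, 4, 12) = 12, not 9  ✘
#9 F − G = 1 − 1 = 0, not -1  ✘

The assignment fails constraints 8, 9.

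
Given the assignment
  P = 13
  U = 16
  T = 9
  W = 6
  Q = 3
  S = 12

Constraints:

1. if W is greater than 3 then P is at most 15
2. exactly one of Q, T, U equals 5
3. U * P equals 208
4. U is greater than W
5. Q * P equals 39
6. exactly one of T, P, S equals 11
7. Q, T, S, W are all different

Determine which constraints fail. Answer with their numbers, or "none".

Constraints 2, 6 do not hold.

1. W = 6 > 3, so we need P ≤ 15; P = 13 ≤ 15  OK
2. Q=3, T=9, U=16; 0 of them equal 5, not exactly one  FAIL
3. U * P = 16 * 13 = 208  OK
4. U = 16, W = 6; 16 > 6  OK
5. Q * P = 3 * 13 = 39  OK
6. T=9, P=13, S=12; 0 of them equal 11, not exactly one  FAIL
7. values 3, 9, 12, 6 are pairwise distinct  OK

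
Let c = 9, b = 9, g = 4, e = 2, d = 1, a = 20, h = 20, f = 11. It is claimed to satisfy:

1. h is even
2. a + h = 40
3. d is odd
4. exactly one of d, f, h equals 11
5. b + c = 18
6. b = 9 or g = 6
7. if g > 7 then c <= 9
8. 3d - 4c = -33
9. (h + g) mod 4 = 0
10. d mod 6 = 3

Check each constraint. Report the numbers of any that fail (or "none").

1. h = 20 is even  ✓
2. a + h = 20 + 20 = 40  ✓
3. d = 1 is odd  ✓
4. d=1, f=11, h=20; 1 of them equals 11  ✓
5. b + c = 9 + 9 = 18  ✓
6. b = 9 = 9 (first disjunct)  ✓
7. g = 4, not > 7; antecedent false, conditional vacuously true  ✓
8. 3d - 4c = 3(1) - 4(9) = -33  ✓
9. h + g = 24; 24 mod 4 = 0  ✓
10. 1 mod 6 = 1, not 3  ✗

The assignment fails constraint 10.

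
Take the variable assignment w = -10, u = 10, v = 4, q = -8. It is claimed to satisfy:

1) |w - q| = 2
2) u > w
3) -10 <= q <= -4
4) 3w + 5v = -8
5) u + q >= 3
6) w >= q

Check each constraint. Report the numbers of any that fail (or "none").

Constraints 4, 5, and 6 are violated.

1) |-10 - (-8)| = 2 — holds.
2) u = 10, w = -10; 10 > -10 — holds.
3) q = -8 lies in [-10, -4] — holds.
4) 3w + 5v = 3(-10) + 5(4) = -10, not -8 — does not hold.
5) u + q = 10 + (-8) = 2; 2 < 3, bound 3 not met — does not hold.
6) w = -10, q = -8; -10 < -8 (want ≥) — does not hold.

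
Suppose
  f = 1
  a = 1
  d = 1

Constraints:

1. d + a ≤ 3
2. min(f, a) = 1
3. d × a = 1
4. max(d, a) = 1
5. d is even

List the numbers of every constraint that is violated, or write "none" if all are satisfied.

Violated: 5.

1. d + a = 1 + 1 = 2; 2 ≤ 3 — OK.
2. min(1, 1) = 1 — OK.
3. d × a = 1 × 1 = 1 — OK.
4. max(1, 1) = 1 — OK.
5. d = 1 is odd — violated.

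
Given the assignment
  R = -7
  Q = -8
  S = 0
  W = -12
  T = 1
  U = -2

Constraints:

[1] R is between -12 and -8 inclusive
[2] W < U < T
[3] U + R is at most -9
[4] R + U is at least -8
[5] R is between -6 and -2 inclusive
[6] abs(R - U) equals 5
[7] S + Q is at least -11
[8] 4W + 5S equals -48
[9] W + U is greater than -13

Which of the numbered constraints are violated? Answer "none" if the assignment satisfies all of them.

[1] R = -7 is outside [-12, -8] — fails.
[2] values -12 < -2 < 1 — holds.
[3] U + R = -2 + (-7) = -9; -9 ≤ -9 — holds.
[4] R + U = -7 + (-2) = -9; -9 < -8, bound -8 not met — fails.
[5] R = -7 is outside [-6, -2] — fails.
[6] abs(-7 - (-2)) = 5 — holds.
[7] S + Q = 0 + (-8) = -8; -8 ≥ -11 — holds.
[8] 4W + 5S = 4(-12) + 5(0) = -48 — holds.
[9] W + U = -12 + (-2) = -14; -14 ≤ -13, bound -13 not met — fails.

Constraints 1, 4, 5, 9 are violated.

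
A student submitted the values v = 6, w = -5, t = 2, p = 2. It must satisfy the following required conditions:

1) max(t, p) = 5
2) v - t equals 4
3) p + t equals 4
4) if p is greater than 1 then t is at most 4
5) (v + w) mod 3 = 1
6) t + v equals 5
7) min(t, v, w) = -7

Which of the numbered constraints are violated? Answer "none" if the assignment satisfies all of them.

Constraints 1, 6, 7 are violated.

1) max(2, 2) = 2, not 5  no
2) v - t = 6 - 2 = 4  yes
3) p + t = 2 + 2 = 4  yes
4) p = 2 > 1, so we need t ≤ 4; t = 2 ≤ 4  yes
5) v + w = 1; 1 mod 3 = 1  yes
6) t + v = 2 + 6 = 8, not 5  no
7) min(2, 6, -5) = -5, not -7  no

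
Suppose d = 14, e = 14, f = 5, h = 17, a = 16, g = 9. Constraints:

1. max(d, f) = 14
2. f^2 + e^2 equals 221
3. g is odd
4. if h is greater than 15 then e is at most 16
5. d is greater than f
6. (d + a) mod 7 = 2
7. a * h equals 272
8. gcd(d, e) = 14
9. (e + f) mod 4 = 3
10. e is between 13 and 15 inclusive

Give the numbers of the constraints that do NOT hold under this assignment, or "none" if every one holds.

No violations.

1. max(14, 5) = 14  ✔
2. f^2 + e^2 = 5^2 + 14^2 = 25 + 196 = 221  ✔
3. g = 9 is odd  ✔
4. h = 17 > 15, so we need e ≤ 16; e = 14 ≤ 16  ✔
5. d = 14, f = 5; 14 > 5  ✔
6. d + a = 30; 30 mod 7 = 2  ✔
7. a * h = 16 * 17 = 272  ✔
8. gcd(14, 14) = 14  ✔
9. e + f = 19; 19 mod 4 = 3  ✔
10. e = 14 lies in [13, 15]  ✔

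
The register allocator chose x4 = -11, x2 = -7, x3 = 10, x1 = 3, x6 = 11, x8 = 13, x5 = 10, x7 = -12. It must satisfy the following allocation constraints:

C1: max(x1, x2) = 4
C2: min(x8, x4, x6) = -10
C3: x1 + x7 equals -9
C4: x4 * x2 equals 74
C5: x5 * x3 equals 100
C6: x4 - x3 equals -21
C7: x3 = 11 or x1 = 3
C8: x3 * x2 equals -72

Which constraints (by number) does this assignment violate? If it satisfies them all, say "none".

Constraints 1, 2, 4, and 8 are violated.

C1: max(3, -7) = 3, not 4 — fails.
C2: min(13, -11, 11) = -11, not -10 — fails.
C3: x1 + x7 = 3 + (-12) = -9 — holds.
C4: x4 * x2 = -11 * (-7) = 77, not 74 — fails.
C5: x5 * x3 = 10 * 10 = 100 — holds.
C6: x4 - x3 = -11 - 10 = -21 — holds.
C7: x3 = 10 ≠ 11, but x1 = 3 = 3 (second disjunct) — holds.
C8: x3 * x2 = 10 * (-7) = -70, not -72 — fails.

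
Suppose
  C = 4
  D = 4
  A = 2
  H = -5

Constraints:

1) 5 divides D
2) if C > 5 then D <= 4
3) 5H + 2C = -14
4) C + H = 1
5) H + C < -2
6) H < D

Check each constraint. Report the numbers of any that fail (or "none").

Constraints 1, 3, 4, 5 are violated.

1) 4 = 5*0 + 4, so 5 does not divide 4 — violated.
2) C = 4, not > 5; antecedent false, conditional vacuously true — OK.
3) 5H + 2C = 5(-5) + 2(4) = -17, not -14 — violated.
4) C + H = 4 + (-5) = -1, not 1 — violated.
5) H + C = -5 + 4 = -1; -1 ≥ -2, bound -2 not met — violated.
6) H = -5, D = 4; -5 < 4 — OK.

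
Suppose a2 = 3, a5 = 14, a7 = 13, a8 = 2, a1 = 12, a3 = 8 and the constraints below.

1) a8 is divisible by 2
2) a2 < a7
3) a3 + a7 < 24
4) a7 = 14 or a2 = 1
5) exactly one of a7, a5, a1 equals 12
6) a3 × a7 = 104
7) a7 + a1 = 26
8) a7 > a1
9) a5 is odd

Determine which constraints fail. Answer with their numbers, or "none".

1) 2 / 2 = 1, so 2 divides 2  ✓
2) a2 = 3, a7 = 13; 3 < 13  ✓
3) a3 + a7 = 8 + 13 = 21; 21 < 24  ✓
4) a7 = 13 ≠ 14 and a2 = 3 ≠ 1; both disjuncts false  ✗
5) a7=13, a5=14, a1=12; 1 of them equals 12  ✓
6) a3 × a7 = 8 × 13 = 104  ✓
7) a7 + a1 = 13 + 12 = 25, not 26  ✗
8) a7 = 13, a1 = 12; 13 > 12  ✓
9) a5 = 14 is even  ✗

Constraints 4, 7, 9 do not hold.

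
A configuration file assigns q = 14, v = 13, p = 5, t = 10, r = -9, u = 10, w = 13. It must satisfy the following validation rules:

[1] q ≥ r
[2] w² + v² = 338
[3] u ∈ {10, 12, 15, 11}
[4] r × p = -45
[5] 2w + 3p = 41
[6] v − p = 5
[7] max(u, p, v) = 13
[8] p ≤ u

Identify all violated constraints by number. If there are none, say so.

The assignment fails constraint 6.

[1] q = 14, r = -9; 14 ≥ -9  holds
[2] w² + v² = 13² + 13² = 169 + 169 = 338  holds
[3] u = 10 is in {10, 12, 15, 11}  holds
[4] r × p = -9 × 5 = -45  holds
[5] 2w + 3p = 2(13) + 3(5) = 41  holds
[6] v − p = 13 − 5 = 8, not 5  fails
[7] max(10, 5, 13) = 13  holds
[8] p = 5, u = 10; 5 ≤ 10  holds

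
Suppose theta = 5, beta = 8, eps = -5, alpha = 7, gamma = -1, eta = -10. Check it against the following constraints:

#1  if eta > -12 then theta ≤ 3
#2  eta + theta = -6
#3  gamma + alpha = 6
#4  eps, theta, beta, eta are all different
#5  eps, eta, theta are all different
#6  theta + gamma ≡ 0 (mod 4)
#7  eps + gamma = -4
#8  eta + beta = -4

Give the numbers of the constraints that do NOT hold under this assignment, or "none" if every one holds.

#1 eta = -10 > -12, so we need theta ≤ 3; but theta = 5 > 3 — does not hold.
#2 eta + theta = -10 + 5 = -5, not -6 — does not hold.
#3 gamma + alpha = -1 + 7 = 6 — holds.
#4 values -5, 5, 8, -10 are pairwise distinct — holds.
#5 values -5, -10, 5 are pairwise distinct — holds.
#6 theta + gamma = 4; 4 mod 4 = 0 — holds.
#7 eps + gamma = -5 + (-1) = -6, not -4 — does not hold.
#8 eta + beta = -10 + 8 = -2, not -4 — does not hold.

The assignment fails constraints 1, 2, 7, 8.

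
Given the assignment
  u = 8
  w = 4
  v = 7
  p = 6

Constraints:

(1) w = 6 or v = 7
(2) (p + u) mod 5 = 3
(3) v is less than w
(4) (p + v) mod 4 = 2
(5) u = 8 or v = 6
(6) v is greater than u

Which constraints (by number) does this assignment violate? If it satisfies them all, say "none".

The assignment fails constraints 2, 3, 4, and 6.

(1) w = 4 ≠ 6, but v = 7 = 7 (second disjunct)  OK
(2) p + u = 14; 14 mod 5 = 4, not 3  FAIL
(3) v = 7, w = 4; 7 ≥ 4 (want <)  FAIL
(4) p + v = 13; 13 mod 4 = 1, not 2  FAIL
(5) u = 8 = 8 (first disjunct)  OK
(6) v = 7, u = 8; 7 ≤ 8 (want >)  FAIL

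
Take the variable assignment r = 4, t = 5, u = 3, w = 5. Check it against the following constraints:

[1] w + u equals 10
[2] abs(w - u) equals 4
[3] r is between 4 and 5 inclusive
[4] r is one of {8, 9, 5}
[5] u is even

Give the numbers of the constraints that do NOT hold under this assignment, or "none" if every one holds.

The assignment fails constraints 1, 2, 4, 5.

[1] w + u = 5 + 3 = 8, not 10 — fails.
[2] abs(5 - 3) = 2, not 4 — fails.
[3] r = 4 lies in [4, 5] — holds.
[4] r = 4 is not in {8, 9, 5} — fails.
[5] u = 3 is odd — fails.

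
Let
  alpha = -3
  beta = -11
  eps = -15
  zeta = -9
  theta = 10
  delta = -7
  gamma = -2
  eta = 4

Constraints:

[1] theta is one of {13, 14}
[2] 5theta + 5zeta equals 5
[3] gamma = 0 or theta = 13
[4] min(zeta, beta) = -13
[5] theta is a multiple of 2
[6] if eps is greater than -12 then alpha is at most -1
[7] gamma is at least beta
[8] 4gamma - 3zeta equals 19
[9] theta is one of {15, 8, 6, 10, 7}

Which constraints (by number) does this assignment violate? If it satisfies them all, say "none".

Constraints 1, 3, 4 do not hold.

[1] theta = 10 is not in {13, 14}  no
[2] 5theta + 5zeta = 5(10) + 5(-9) = 5  yes
[3] gamma = -2 ≠ 0 and theta = 10 ≠ 13; both disjuncts false  no
[4] min(-9, -11) = -11, not -13  no
[5] 10 / 2 = 5, so 2 divides 10  yes
[6] eps = -15, not > -12; antecedent false, conditional vacuously true  yes
[7] gamma = -2, beta = -11; -2 ≥ -11  yes
[8] 4gamma - 3zeta = 4(-2) - 3(-9) = 19  yes
[9] theta = 10 is in {15, 8, 6, 10, 7}  yes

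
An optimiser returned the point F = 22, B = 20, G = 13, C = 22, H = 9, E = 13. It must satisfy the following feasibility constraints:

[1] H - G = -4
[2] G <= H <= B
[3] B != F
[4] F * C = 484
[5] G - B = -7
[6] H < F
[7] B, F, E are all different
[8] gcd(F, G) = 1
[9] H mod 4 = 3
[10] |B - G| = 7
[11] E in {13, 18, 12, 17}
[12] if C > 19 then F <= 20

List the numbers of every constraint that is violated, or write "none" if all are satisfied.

The assignment fails constraints 2, 9, and 12.

[1] H - G = 9 - 13 = -4 — holds.
[2] values 13, 9, 20; G = 13 is not <= H = 9 — fails.
[3] B = 20, F = 22; distinct — holds.
[4] F * C = 22 * 22 = 484 — holds.
[5] G - B = 13 - 20 = -7 — holds.
[6] H = 9, F = 22; 9 < 22 — holds.
[7] values 20, 22, 13 are pairwise distinct — holds.
[8] gcd(22, 13) = 1 — holds.
[9] 9 mod 4 = 1, not 3 — fails.
[10] |20 - 13| = 7 — holds.
[11] E = 13 is in {13, 18, 12, 17} — holds.
[12] C = 22 > 19, so we need F ≤ 20; but F = 22 > 20 — fails.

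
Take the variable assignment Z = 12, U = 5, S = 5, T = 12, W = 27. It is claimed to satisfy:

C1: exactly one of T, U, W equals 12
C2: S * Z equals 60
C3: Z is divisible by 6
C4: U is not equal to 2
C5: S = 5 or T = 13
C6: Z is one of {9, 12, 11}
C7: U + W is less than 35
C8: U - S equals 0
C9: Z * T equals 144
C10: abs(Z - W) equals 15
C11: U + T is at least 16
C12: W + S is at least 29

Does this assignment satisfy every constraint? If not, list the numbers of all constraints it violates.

C1: T=12, U=5, W=27; 1 of them equals 12 — holds.
C2: S * Z = 5 * 12 = 60 — holds.
C3: 12 / 6 = 2, so 6 divides 12 — holds.
C4: U = 5, and 5 ≠ 2 — holds.
C5: S = 5 = 5 (first disjunct) — holds.
C6: Z = 12 is in {9, 12, 11} — holds.
C7: U + W = 5 + 27 = 32; 32 < 35 — holds.
C8: U - S = 5 - 5 = 0 — holds.
C9: Z * T = 12 * 12 = 144 — holds.
C10: abs(12 - 27) = 15 — holds.
C11: U + T = 5 + 12 = 17; 17 ≥ 16 — holds.
C12: W + S = 27 + 5 = 32; 32 ≥ 29 — holds.

The assignment satisfies every constraint.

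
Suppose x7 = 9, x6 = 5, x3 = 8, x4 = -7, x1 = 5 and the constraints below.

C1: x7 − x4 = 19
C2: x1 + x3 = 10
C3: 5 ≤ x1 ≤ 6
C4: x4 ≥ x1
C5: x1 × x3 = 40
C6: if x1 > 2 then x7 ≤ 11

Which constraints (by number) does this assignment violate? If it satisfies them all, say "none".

C1: x7 − x4 = 9 − (-7) = 16, not 19 — does not hold.
C2: x1 + x3 = 5 + 8 = 13, not 10 — does not hold.
C3: x1 = 5 lies in [5, 6] — holds.
C4: x4 = -7, x1 = 5; -7 < 5 (want ≥) — does not hold.
C5: x1 × x3 = 5 × 8 = 40 — holds.
C6: x1 = 5 > 2, so we need x7 ≤ 11; x7 = 9 ≤ 11 — holds.

The assignment fails constraints 1, 2, and 4.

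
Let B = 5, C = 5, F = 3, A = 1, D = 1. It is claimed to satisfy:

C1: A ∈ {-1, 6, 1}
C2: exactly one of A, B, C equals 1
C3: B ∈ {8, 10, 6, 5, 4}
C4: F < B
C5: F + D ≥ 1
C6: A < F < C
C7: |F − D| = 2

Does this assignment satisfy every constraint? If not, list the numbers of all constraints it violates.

C1: A = 1 is in {-1, 6, 1} — satisfied.
C2: A=1, B=5, C=5; 1 of them equals 1 — satisfied.
C3: B = 5 is in {8, 10, 6, 5, 4} — satisfied.
C4: F = 3, B = 5; 3 < 5 — satisfied.
C5: F + D = 3 + 1 = 4; 4 ≥ 1 — satisfied.
C6: values 1 < 3 < 5 — satisfied.
C7: |3 − 1| = 2 — satisfied.

No violations.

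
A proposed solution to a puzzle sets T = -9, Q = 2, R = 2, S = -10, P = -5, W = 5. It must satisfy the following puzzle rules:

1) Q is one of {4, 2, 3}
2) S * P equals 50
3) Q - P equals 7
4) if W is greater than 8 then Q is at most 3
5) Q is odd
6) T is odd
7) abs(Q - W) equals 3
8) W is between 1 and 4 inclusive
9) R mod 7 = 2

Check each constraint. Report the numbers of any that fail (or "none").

Violated: 5, 8.

1) Q = 2 is in {4, 2, 3}  yes
2) S * P = -10 * (-5) = 50  yes
3) Q - P = 2 - (-5) = 7  yes
4) W = 5, not > 8; antecedent false, conditional vacuously true  yes
5) Q = 2 is even  no
6) T = -9 is odd  yes
7) abs(2 - 5) = 3  yes
8) W = 5 is outside [1, 4]  no
9) 2 mod 7 = 2  yes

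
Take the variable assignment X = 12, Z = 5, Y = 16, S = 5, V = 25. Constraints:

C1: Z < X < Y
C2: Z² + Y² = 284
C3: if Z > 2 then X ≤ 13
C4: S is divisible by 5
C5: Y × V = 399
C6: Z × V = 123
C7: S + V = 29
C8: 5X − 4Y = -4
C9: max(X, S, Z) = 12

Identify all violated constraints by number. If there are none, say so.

C1: values 5 < 12 < 16  OK
C2: Z² + Y² = 5² + 16² = 25 + 256 = 281, not 284  FAIL
C3: Z = 5 > 2, so we need X ≤ 13; X = 12 ≤ 13  OK
C4: 5 / 5 = 1, so 5 divides 5  OK
C5: Y × V = 16 × 25 = 400, not 399  FAIL
C6: Z × V = 5 × 25 = 125, not 123  FAIL
C7: S + V = 5 + 25 = 30, not 29  FAIL
C8: 5X − 4Y = 5(12) − 4(16) = -4  OK
C9: max(12, 5, 5) = 12  OK

No — constraints 2, 5, 6, 7 are not satisfied.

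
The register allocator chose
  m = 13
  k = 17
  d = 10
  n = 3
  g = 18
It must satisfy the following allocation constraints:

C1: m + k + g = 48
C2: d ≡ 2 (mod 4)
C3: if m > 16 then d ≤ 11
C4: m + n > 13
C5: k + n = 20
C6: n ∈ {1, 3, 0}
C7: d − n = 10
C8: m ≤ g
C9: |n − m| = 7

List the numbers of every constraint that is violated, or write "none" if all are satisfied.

Constraints 7 and 9 do not hold.

C1: m + k + g = 13 + 17 + 18 = 48 — holds.
C2: 10 mod 4 = 2 — holds.
C3: m = 13, not > 16; antecedent false, conditional vacuously true — holds.
C4: m + n = 13 + 3 = 16; 16 > 13 — holds.
C5: k + n = 17 + 3 = 20 — holds.
C6: n = 3 is in {1, 3, 0} — holds.
C7: d − n = 10 − 3 = 7, not 10 — fails.
C8: m = 13, g = 18; 13 ≤ 18 — holds.
C9: |3 − 13| = 10, not 7 — fails.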